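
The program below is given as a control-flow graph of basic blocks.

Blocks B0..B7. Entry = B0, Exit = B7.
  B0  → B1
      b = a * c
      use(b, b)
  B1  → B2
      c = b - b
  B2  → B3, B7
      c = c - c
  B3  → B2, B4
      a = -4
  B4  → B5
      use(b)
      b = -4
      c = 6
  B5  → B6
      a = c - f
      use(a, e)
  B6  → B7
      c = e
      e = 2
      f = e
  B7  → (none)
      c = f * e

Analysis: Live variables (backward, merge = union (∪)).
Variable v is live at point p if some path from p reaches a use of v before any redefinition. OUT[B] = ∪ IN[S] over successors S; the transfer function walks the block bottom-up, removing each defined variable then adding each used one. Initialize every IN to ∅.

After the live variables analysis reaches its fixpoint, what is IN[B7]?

Answer: {e, f}

Trace:
Converged values:
  B0:   IN={a, c, e, f}   OUT={b, e, f}
  B1:   IN={b, e, f}   OUT={b, c, e, f}
  B2:   IN={b, c, e, f}   OUT={b, c, e, f}
  B3:   IN={b, c, e, f}   OUT={b, c, e, f}
  B4:   IN={b, e, f}   OUT={c, e, f}
  B5:   IN={c, e, f}   OUT={e}
  B6:   IN={e}   OUT={e, f}
  B7:   IN={e, f}   OUT={}

B7 is the boundary node: OUT[B7] = {}
Applying B7's transfer function to that OUT value gives IN[B7] (row B7 above).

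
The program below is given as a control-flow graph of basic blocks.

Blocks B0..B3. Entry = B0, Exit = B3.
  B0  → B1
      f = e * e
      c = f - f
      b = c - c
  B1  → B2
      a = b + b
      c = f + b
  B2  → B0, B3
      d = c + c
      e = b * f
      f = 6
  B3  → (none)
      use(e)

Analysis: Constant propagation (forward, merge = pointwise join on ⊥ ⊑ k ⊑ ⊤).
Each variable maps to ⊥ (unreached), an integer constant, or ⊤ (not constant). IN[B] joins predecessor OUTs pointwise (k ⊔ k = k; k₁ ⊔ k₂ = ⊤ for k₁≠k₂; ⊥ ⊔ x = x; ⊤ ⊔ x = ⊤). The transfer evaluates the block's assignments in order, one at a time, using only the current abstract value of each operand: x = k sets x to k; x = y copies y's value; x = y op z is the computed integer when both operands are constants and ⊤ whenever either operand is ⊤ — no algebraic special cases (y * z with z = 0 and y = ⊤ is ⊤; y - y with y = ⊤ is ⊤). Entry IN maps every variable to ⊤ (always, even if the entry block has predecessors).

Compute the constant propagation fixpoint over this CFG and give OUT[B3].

Answer: {a: ⊤, b: ⊤, c: ⊤, d: ⊤, e: ⊤, f: 6}

Trace:
Per-block solution:
  B0: | IN=(all ⊤) | OUT=(all ⊤)
  B1: | IN=(all ⊤) | OUT=(all ⊤)
  B2: | IN=(all ⊤) | OUT={f:6; rest ⊤}
  B3: | IN={f:6; rest ⊤} | OUT={f:6; rest ⊤}

Merge at B3: IN[B3] = OUT[B2] = {a: ⊤, b: ⊤, c: ⊤, d: ⊤, e: ⊤, f: 6}
Applying B3's transfer function to that IN value gives OUT[B3] (row B3 above).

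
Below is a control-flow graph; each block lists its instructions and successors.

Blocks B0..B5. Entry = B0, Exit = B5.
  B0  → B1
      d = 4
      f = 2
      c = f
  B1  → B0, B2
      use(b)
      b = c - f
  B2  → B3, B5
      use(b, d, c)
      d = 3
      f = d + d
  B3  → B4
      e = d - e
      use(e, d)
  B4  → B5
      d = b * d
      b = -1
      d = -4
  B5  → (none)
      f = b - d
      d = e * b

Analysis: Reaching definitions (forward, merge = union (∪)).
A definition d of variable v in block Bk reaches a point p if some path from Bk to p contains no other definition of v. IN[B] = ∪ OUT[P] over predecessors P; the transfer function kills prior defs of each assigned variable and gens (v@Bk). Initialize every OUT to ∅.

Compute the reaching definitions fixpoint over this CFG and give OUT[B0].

Answer: {b@B1, c@B0, d@B0, f@B0}

Working:
Per-block solution:
  B0:   IN={b@B1, c@B0, d@B0, f@B0}   OUT={b@B1, c@B0, d@B0, f@B0}
  B1:   IN={b@B1, c@B0, d@B0, f@B0}   OUT={b@B1, c@B0, d@B0, f@B0}
  B2:   IN={b@B1, c@B0, d@B0, f@B0}   OUT={b@B1, c@B0, d@B2, f@B2}
  B3:   IN={b@B1, c@B0, d@B2, f@B2}   OUT={b@B1, c@B0, d@B2, e@B3, f@B2}
  B4:   IN={b@B1, c@B0, d@B2, e@B3, f@B2}   OUT={b@B4, c@B0, d@B4, e@B3, f@B2}
  B5:   IN={b@B1, b@B4, c@B0, d@B2, d@B4, e@B3, f@B2}   OUT={b@B1, b@B4, c@B0, d@B5, e@B3, f@B5}

Merge at B0 (entry node, so the boundary value {} is joined with the incoming edge(s)): IN[B0] = {} ⊔ OUT[B1] = {b@B1, c@B0, d@B0, f@B0}
Applying B0's transfer function to that IN value gives OUT[B0] (row B0 above).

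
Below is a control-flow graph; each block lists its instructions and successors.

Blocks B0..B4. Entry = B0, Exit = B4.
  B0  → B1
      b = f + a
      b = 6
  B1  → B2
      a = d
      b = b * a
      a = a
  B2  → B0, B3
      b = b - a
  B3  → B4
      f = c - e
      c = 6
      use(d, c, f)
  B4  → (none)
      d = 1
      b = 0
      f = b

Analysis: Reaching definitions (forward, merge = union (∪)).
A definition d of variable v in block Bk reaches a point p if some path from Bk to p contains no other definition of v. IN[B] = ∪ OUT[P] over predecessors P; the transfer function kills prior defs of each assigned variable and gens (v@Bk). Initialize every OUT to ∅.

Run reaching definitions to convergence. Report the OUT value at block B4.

Answer: {a@B1, b@B4, c@B3, d@B4, f@B4}

Working:
Per-block solution:
  B0:   IN={a@B1, b@B2}   OUT={a@B1, b@B0}
  B1:   IN={a@B1, b@B0}   OUT={a@B1, b@B1}
  B2:   IN={a@B1, b@B1}   OUT={a@B1, b@B2}
  B3:   IN={a@B1, b@B2}   OUT={a@B1, b@B2, c@B3, f@B3}
  B4:   IN={a@B1, b@B2, c@B3, f@B3}   OUT={a@B1, b@B4, c@B3, d@B4, f@B4}

Merge at B4: IN[B4] = OUT[B3] = {a@B1, b@B2, c@B3, f@B3}
Applying B4's transfer function to that IN value gives OUT[B4] (row B4 above).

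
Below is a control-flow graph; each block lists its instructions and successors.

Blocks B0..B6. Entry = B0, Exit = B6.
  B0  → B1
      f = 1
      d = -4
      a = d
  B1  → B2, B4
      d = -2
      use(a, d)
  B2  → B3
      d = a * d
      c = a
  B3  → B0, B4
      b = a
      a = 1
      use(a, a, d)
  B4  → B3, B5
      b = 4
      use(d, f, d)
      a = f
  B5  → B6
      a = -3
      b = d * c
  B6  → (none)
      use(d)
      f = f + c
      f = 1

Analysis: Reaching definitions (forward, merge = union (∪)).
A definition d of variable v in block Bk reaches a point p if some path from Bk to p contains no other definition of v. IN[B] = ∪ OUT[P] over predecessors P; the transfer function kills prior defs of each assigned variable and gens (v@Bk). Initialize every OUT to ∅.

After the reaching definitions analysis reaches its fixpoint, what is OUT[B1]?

Answer: {a@B0, b@B3, c@B2, d@B1, f@B0}

Working:
Converged values:
  B0:  IN={a@B3, b@B3, c@B2, d@B1, d@B2, f@B0}  OUT={a@B0, b@B3, c@B2, d@B0, f@B0}
  B1:  IN={a@B0, b@B3, c@B2, d@B0, f@B0}  OUT={a@B0, b@B3, c@B2, d@B1, f@B0}
  B2:  IN={a@B0, b@B3, c@B2, d@B1, f@B0}  OUT={a@B0, b@B3, c@B2, d@B2, f@B0}
  B3:  IN={a@B0, a@B4, b@B3, b@B4, c@B2, d@B1, d@B2, f@B0}  OUT={a@B3, b@B3, c@B2, d@B1, d@B2, f@B0}
  B4:  IN={a@B0, a@B3, b@B3, c@B2, d@B1, d@B2, f@B0}  OUT={a@B4, b@B4, c@B2, d@B1, d@B2, f@B0}
  B5:  IN={a@B4, b@B4, c@B2, d@B1, d@B2, f@B0}  OUT={a@B5, b@B5, c@B2, d@B1, d@B2, f@B0}
  B6:  IN={a@B5, b@B5, c@B2, d@B1, d@B2, f@B0}  OUT={a@B5, b@B5, c@B2, d@B1, d@B2, f@B6}

Merge at B1: IN[B1] = OUT[B0] = {a@B0, b@B3, c@B2, d@B0, f@B0}
Applying B1's transfer function to that IN value gives OUT[B1] (row B1 above).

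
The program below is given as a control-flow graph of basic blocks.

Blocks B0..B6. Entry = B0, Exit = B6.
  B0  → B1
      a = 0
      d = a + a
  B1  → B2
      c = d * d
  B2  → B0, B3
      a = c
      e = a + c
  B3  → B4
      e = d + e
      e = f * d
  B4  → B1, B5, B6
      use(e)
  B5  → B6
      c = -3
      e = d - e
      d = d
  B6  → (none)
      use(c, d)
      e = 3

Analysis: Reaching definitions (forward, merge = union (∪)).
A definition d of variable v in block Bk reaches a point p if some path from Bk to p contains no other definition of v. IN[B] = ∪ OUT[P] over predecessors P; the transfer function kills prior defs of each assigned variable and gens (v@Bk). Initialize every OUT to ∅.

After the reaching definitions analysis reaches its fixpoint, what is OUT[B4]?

Converged values:
  B0:  IN={a@B2, c@B1, d@B0, e@B2}  OUT={a@B0, c@B1, d@B0, e@B2}
  B1:  IN={a@B0, a@B2, c@B1, d@B0, e@B2, e@B3}  OUT={a@B0, a@B2, c@B1, d@B0, e@B2, e@B3}
  B2:  IN={a@B0, a@B2, c@B1, d@B0, e@B2, e@B3}  OUT={a@B2, c@B1, d@B0, e@B2}
  B3:  IN={a@B2, c@B1, d@B0, e@B2}  OUT={a@B2, c@B1, d@B0, e@B3}
  B4:  IN={a@B2, c@B1, d@B0, e@B3}  OUT={a@B2, c@B1, d@B0, e@B3}
  B5:  IN={a@B2, c@B1, d@B0, e@B3}  OUT={a@B2, c@B5, d@B5, e@B5}
  B6:  IN={a@B2, c@B1, c@B5, d@B0, d@B5, e@B3, e@B5}  OUT={a@B2, c@B1, c@B5, d@B0, d@B5, e@B6}

Merge at B4: IN[B4] = OUT[B3] = {a@B2, c@B1, d@B0, e@B3}
Applying B4's transfer function to that IN value gives OUT[B4] (row B4 above).

Answer: {a@B2, c@B1, d@B0, e@B3}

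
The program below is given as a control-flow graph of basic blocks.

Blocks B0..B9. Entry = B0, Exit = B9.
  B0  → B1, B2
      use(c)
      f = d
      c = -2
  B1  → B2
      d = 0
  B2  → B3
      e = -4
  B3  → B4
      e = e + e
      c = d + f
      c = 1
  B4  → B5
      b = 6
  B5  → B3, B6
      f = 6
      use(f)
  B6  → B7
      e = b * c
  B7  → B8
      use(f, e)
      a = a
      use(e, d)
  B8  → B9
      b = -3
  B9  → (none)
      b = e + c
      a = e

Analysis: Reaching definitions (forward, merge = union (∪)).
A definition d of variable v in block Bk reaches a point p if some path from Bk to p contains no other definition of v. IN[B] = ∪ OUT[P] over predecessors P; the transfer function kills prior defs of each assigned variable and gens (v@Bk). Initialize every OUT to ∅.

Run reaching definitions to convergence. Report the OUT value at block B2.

Fixpoint table:
  B0: | IN={} | OUT={c@B0, f@B0}
  B1: | IN={c@B0, f@B0} | OUT={c@B0, d@B1, f@B0}
  B2: | IN={c@B0, d@B1, f@B0} | OUT={c@B0, d@B1, e@B2, f@B0}
  B3: | IN={b@B4, c@B0, c@B3, d@B1, e@B2, e@B3, f@B0, f@B5} | OUT={b@B4, c@B3, d@B1, e@B3, f@B0, f@B5}
  B4: | IN={b@B4, c@B3, d@B1, e@B3, f@B0, f@B5} | OUT={b@B4, c@B3, d@B1, e@B3, f@B0, f@B5}
  B5: | IN={b@B4, c@B3, d@B1, e@B3, f@B0, f@B5} | OUT={b@B4, c@B3, d@B1, e@B3, f@B5}
  B6: | IN={b@B4, c@B3, d@B1, e@B3, f@B5} | OUT={b@B4, c@B3, d@B1, e@B6, f@B5}
  B7: | IN={b@B4, c@B3, d@B1, e@B6, f@B5} | OUT={a@B7, b@B4, c@B3, d@B1, e@B6, f@B5}
  B8: | IN={a@B7, b@B4, c@B3, d@B1, e@B6, f@B5} | OUT={a@B7, b@B8, c@B3, d@B1, e@B6, f@B5}
  B9: | IN={a@B7, b@B8, c@B3, d@B1, e@B6, f@B5} | OUT={a@B9, b@B9, c@B3, d@B1, e@B6, f@B5}

Merge at B2: IN[B2] = OUT[B0] ⊔ OUT[B1] = {c@B0, d@B1, f@B0}
Applying B2's transfer function to that IN value gives OUT[B2] (row B2 above).

Answer: {c@B0, d@B1, e@B2, f@B0}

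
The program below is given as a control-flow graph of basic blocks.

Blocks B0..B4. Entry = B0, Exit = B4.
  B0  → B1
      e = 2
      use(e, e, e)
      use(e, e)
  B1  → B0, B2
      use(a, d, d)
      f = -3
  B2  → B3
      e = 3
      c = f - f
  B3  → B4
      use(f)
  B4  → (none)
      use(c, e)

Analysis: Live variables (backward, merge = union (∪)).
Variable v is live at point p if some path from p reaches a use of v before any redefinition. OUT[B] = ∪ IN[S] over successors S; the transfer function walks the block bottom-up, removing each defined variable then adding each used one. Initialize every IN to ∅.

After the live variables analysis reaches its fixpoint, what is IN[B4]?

Per-block solution:
  B0: | IN={a, d} | OUT={a, d}
  B1: | IN={a, d} | OUT={a, d, f}
  B2: | IN={f} | OUT={c, e, f}
  B3: | IN={c, e, f} | OUT={c, e}
  B4: | IN={c, e} | OUT={}

B4 is the boundary node: OUT[B4] = {}
Applying B4's transfer function to that OUT value gives IN[B4] (row B4 above).

Answer: {c, e}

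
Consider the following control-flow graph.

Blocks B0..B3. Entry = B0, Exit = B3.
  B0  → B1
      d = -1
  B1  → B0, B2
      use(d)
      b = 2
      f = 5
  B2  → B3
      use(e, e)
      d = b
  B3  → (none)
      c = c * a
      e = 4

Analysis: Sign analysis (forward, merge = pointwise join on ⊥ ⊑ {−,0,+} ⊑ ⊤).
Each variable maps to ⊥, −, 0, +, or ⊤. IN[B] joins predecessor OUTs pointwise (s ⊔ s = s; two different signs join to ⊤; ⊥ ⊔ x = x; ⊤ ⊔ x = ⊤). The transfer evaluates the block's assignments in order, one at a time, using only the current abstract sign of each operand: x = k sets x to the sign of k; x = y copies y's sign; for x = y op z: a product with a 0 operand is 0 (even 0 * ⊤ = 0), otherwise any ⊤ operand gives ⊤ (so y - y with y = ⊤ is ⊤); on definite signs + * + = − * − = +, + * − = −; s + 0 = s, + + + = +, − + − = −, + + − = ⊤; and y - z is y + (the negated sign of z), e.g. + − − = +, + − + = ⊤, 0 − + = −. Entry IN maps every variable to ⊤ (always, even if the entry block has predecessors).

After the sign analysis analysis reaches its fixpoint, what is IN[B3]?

Converged values:
  B0: | IN=(all ⊤) | OUT={d:-; rest ⊤}
  B1: | IN={d:-; rest ⊤} | OUT={b:+, d:-, f:+; rest ⊤}
  B2: | IN={b:+, d:-, f:+; rest ⊤} | OUT={b:+, d:+, f:+; rest ⊤}
  B3: | IN={b:+, d:+, f:+; rest ⊤} | OUT={b:+, d:+, e:+, f:+; rest ⊤}

Merge at B3: IN[B3] = OUT[B2] = {a: ⊤, b: +, c: ⊤, d: +, e: ⊤, f: +}

Answer: {a: ⊤, b: +, c: ⊤, d: +, e: ⊤, f: +}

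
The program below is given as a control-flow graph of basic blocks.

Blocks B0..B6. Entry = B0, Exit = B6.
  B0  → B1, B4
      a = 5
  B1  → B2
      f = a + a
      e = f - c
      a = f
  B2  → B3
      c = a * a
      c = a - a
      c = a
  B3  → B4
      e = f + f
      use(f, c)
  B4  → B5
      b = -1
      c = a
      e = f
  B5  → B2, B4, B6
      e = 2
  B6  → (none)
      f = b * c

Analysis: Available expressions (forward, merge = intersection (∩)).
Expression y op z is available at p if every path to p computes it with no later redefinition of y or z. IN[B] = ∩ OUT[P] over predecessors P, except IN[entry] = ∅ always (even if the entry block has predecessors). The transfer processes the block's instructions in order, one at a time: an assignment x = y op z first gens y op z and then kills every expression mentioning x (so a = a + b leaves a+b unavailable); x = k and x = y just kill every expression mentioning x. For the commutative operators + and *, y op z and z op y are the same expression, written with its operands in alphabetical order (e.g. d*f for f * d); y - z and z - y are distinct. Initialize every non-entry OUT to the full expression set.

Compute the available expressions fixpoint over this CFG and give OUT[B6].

Converged values:
  B0:  IN={}  OUT={}
  B1:  IN={}  OUT={f-c}
  B2:  IN={}  OUT={a*a, a-a}
  B3:  IN={a*a, a-a}  OUT={a*a, a-a, f+f}
  B4:  IN={}  OUT={}
  B5:  IN={}  OUT={}
  B6:  IN={}  OUT={b*c}

Merge at B6: IN[B6] = OUT[B5] = {}
Applying B6's transfer function to that IN value gives OUT[B6] (row B6 above).

Answer: {b*c}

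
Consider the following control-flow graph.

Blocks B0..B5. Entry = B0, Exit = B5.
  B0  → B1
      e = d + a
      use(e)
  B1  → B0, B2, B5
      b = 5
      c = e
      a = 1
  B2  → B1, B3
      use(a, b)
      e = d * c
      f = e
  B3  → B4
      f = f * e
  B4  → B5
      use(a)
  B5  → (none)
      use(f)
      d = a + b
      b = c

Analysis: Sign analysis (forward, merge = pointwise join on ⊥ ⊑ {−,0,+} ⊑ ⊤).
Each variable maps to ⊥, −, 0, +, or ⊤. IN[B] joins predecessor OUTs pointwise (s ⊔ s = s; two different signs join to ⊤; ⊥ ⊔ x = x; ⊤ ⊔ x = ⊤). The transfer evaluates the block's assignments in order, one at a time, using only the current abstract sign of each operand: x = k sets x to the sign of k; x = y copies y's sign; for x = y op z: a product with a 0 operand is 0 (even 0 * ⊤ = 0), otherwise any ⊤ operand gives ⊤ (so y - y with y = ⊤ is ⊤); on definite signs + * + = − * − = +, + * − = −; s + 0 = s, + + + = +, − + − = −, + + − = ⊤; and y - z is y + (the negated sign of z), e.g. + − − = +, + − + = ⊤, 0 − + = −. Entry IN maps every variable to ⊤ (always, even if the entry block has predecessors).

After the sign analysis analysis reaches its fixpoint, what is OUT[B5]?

Per-block solution:
  B0: | IN=(all ⊤) | OUT=(all ⊤)
  B1: | IN=(all ⊤) | OUT={a:+, b:+; rest ⊤}
  B2: | IN={a:+, b:+; rest ⊤} | OUT={a:+, b:+; rest ⊤}
  B3: | IN={a:+, b:+; rest ⊤} | OUT={a:+, b:+; rest ⊤}
  B4: | IN={a:+, b:+; rest ⊤} | OUT={a:+, b:+; rest ⊤}
  B5: | IN={a:+, b:+; rest ⊤} | OUT={a:+, d:+; rest ⊤}

Merge at B5: IN[B5] = OUT[B1] ⊔ OUT[B4] = {a: +, b: +, c: ⊤, d: ⊤, e: ⊤, f: ⊤}
Applying B5's transfer function to that IN value gives OUT[B5] (row B5 above).

Answer: {a: +, b: ⊤, c: ⊤, d: +, e: ⊤, f: ⊤}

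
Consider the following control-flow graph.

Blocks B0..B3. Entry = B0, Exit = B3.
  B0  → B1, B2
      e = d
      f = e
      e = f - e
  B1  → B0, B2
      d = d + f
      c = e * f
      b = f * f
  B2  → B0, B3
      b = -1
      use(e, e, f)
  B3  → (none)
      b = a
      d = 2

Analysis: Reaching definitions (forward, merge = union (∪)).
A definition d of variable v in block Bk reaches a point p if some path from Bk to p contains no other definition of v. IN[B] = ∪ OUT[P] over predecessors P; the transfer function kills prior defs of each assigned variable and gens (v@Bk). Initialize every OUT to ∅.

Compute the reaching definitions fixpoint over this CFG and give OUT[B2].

Answer: {b@B2, c@B1, d@B1, e@B0, f@B0}

Working:
Per-block solution:
  B0: | IN={b@B1, b@B2, c@B1, d@B1, e@B0, f@B0} | OUT={b@B1, b@B2, c@B1, d@B1, e@B0, f@B0}
  B1: | IN={b@B1, b@B2, c@B1, d@B1, e@B0, f@B0} | OUT={b@B1, c@B1, d@B1, e@B0, f@B0}
  B2: | IN={b@B1, b@B2, c@B1, d@B1, e@B0, f@B0} | OUT={b@B2, c@B1, d@B1, e@B0, f@B0}
  B3: | IN={b@B2, c@B1, d@B1, e@B0, f@B0} | OUT={b@B3, c@B1, d@B3, e@B0, f@B0}

Merge at B2: IN[B2] = OUT[B0] ⊔ OUT[B1] = {b@B1, b@B2, c@B1, d@B1, e@B0, f@B0}
Applying B2's transfer function to that IN value gives OUT[B2] (row B2 above).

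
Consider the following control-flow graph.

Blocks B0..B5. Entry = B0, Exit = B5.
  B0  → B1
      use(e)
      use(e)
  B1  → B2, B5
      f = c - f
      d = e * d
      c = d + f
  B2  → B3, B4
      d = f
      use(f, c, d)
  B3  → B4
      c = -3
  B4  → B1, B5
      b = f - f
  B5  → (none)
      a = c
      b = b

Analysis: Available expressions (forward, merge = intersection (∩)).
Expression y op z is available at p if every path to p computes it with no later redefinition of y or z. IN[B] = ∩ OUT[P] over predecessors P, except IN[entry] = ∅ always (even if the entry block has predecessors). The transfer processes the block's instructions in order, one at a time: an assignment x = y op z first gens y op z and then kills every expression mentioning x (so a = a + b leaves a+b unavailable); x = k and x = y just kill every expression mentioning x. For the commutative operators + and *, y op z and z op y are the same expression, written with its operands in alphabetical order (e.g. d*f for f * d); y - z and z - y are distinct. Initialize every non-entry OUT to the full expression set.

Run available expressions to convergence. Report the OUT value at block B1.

Fixpoint table:
  B0:  IN={}  OUT={}
  B1:  IN={}  OUT={d+f}
  B2:  IN={d+f}  OUT={}
  B3:  IN={}  OUT={}
  B4:  IN={}  OUT={f-f}
  B5:  IN={}  OUT={}

Merge at B1: IN[B1] = OUT[B0] ∩ OUT[B4] = {}
Applying B1's transfer function to that IN value gives OUT[B1] (row B1 above).

Answer: {d+f}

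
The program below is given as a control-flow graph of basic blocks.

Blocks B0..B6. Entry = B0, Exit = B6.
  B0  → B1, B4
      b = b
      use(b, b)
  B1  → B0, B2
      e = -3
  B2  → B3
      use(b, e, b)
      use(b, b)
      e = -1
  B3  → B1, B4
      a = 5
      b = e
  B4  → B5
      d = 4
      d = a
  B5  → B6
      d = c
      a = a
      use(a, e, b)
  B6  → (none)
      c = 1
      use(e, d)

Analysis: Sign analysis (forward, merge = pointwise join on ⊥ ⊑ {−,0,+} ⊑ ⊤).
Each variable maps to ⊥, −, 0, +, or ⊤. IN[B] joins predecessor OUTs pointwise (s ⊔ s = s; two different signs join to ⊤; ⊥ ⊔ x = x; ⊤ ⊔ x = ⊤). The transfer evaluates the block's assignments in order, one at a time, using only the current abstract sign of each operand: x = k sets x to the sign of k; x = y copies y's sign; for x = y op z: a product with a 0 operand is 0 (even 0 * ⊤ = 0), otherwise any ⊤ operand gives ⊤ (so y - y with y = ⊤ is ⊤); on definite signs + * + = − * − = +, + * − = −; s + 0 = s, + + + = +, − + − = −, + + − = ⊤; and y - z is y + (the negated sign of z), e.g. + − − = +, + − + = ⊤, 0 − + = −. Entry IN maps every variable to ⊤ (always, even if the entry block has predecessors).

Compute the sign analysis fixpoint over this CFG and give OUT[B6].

Fixpoint table:
  B0:   IN=(all ⊤)   OUT=(all ⊤)
  B1:   IN=(all ⊤)   OUT={e:-; rest ⊤}
  B2:   IN={e:-; rest ⊤}   OUT={e:-; rest ⊤}
  B3:   IN={e:-; rest ⊤}   OUT={a:+, b:-, e:-; rest ⊤}
  B4:   IN=(all ⊤)   OUT=(all ⊤)
  B5:   IN=(all ⊤)   OUT=(all ⊤)
  B6:   IN=(all ⊤)   OUT={c:+; rest ⊤}

Merge at B6: IN[B6] = OUT[B5] = {a: ⊤, b: ⊤, c: ⊤, d: ⊤, e: ⊤, f: ⊤}
Applying B6's transfer function to that IN value gives OUT[B6] (row B6 above).

Answer: {a: ⊤, b: ⊤, c: +, d: ⊤, e: ⊤, f: ⊤}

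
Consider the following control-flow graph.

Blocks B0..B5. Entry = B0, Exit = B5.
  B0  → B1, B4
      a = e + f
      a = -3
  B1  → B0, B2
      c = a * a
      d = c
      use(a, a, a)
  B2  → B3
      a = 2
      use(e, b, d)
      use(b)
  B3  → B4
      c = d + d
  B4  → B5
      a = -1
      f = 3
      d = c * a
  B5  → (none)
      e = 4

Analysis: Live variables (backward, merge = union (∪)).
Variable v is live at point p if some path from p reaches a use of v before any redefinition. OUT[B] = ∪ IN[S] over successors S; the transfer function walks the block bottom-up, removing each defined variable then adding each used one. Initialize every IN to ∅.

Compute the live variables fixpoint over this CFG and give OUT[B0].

Answer: {a, b, c, e, f}

Derivation:
Converged values:
  B0:  IN={b, c, e, f}  OUT={a, b, c, e, f}
  B1:  IN={a, b, e, f}  OUT={b, c, d, e, f}
  B2:  IN={b, d, e}  OUT={d}
  B3:  IN={d}  OUT={c}
  B4:  IN={c}  OUT={}
  B5:  IN={}  OUT={}

Merge at B0: OUT[B0] = IN[B1] ⊔ IN[B4] = {a, b, c, e, f}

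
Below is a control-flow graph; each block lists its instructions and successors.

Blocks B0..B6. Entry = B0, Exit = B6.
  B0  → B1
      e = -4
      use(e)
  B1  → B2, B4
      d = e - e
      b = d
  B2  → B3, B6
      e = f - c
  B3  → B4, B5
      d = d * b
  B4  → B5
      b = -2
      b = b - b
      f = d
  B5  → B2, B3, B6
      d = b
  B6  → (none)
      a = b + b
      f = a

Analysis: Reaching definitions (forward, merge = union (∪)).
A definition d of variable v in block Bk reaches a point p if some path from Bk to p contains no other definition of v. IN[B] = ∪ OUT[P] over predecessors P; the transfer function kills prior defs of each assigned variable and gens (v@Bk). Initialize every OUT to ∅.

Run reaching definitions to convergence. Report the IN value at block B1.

Answer: {e@B0}

Working:
Per-block solution:
  B0:  IN={}  OUT={e@B0}
  B1:  IN={e@B0}  OUT={b@B1, d@B1, e@B0}
  B2:  IN={b@B1, b@B4, d@B1, d@B5, e@B0, e@B2, f@B4}  OUT={b@B1, b@B4, d@B1, d@B5, e@B2, f@B4}
  B3:  IN={b@B1, b@B4, d@B1, d@B5, e@B0, e@B2, f@B4}  OUT={b@B1, b@B4, d@B3, e@B0, e@B2, f@B4}
  B4:  IN={b@B1, b@B4, d@B1, d@B3, e@B0, e@B2, f@B4}  OUT={b@B4, d@B1, d@B3, e@B0, e@B2, f@B4}
  B5:  IN={b@B1, b@B4, d@B1, d@B3, e@B0, e@B2, f@B4}  OUT={b@B1, b@B4, d@B5, e@B0, e@B2, f@B4}
  B6:  IN={b@B1, b@B4, d@B1, d@B5, e@B0, e@B2, f@B4}  OUT={a@B6, b@B1, b@B4, d@B1, d@B5, e@B0, e@B2, f@B6}

Merge at B1: IN[B1] = OUT[B0] = {e@B0}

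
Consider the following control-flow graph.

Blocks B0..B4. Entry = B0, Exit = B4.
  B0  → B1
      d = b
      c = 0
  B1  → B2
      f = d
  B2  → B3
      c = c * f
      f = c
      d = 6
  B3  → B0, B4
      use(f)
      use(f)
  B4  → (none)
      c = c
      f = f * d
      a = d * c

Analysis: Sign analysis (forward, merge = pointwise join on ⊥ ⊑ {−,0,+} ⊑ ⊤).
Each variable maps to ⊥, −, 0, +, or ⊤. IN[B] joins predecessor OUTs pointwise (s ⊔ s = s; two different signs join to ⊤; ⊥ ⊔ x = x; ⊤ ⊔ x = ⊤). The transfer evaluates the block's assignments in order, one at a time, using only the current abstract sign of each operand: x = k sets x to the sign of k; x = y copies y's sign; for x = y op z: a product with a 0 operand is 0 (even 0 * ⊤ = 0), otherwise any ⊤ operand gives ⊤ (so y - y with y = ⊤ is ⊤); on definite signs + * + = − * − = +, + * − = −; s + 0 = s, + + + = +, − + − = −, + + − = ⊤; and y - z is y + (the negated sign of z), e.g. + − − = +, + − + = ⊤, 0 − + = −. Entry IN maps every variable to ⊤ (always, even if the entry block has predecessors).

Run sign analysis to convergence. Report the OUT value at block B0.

Fixpoint table:
  B0: | IN=(all ⊤) | OUT={c:0; rest ⊤}
  B1: | IN={c:0; rest ⊤} | OUT={c:0; rest ⊤}
  B2: | IN={c:0; rest ⊤} | OUT={c:0, d:+, f:0; rest ⊤}
  B3: | IN={c:0, d:+, f:0; rest ⊤} | OUT={c:0, d:+, f:0; rest ⊤}
  B4: | IN={c:0, d:+, f:0; rest ⊤} | OUT={a:0, c:0, d:+, f:0; rest ⊤}

Merge at B0 (entry node, so the boundary value (all ⊤) is joined with the incoming edge(s)): IN[B0] = (all ⊤) ⊔ OUT[B3] = {a: ⊤, b: ⊤, c: ⊤, d: ⊤, e: ⊤, f: ⊤}
Applying B0's transfer function to that IN value gives OUT[B0] (row B0 above).

Answer: {a: ⊤, b: ⊤, c: 0, d: ⊤, e: ⊤, f: ⊤}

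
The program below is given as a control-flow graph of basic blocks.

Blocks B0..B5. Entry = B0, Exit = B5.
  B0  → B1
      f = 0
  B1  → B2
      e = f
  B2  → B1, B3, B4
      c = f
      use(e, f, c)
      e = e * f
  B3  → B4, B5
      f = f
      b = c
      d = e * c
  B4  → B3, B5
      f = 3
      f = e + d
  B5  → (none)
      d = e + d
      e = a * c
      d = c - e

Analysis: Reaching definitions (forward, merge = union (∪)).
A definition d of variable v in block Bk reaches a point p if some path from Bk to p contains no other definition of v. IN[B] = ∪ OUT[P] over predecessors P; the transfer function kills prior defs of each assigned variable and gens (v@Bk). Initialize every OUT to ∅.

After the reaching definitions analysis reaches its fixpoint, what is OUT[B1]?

Converged values:
  B0: | IN={} | OUT={f@B0}
  B1: | IN={c@B2, e@B2, f@B0} | OUT={c@B2, e@B1, f@B0}
  B2: | IN={c@B2, e@B1, f@B0} | OUT={c@B2, e@B2, f@B0}
  B3: | IN={b@B3, c@B2, d@B3, e@B2, f@B0, f@B4} | OUT={b@B3, c@B2, d@B3, e@B2, f@B3}
  B4: | IN={b@B3, c@B2, d@B3, e@B2, f@B0, f@B3} | OUT={b@B3, c@B2, d@B3, e@B2, f@B4}
  B5: | IN={b@B3, c@B2, d@B3, e@B2, f@B3, f@B4} | OUT={b@B3, c@B2, d@B5, e@B5, f@B3, f@B4}

Merge at B1: IN[B1] = OUT[B0] ⊔ OUT[B2] = {c@B2, e@B2, f@B0}
Applying B1's transfer function to that IN value gives OUT[B1] (row B1 above).

Answer: {c@B2, e@B1, f@B0}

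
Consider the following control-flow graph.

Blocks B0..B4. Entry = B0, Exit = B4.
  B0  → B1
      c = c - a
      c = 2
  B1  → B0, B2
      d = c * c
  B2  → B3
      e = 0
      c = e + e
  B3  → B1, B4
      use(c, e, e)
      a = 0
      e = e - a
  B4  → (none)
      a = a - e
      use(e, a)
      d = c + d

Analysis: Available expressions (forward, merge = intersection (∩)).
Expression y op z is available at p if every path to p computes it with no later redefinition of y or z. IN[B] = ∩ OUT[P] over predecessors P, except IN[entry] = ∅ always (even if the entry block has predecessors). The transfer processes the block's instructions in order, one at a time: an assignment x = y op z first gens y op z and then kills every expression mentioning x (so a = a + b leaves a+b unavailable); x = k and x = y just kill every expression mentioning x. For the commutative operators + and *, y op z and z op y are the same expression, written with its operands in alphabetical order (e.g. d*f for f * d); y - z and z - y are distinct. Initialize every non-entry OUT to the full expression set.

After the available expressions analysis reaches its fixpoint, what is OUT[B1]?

Answer: {c*c}

Derivation:
Per-block solution:
  B0:  IN={}  OUT={}
  B1:  IN={}  OUT={c*c}
  B2:  IN={c*c}  OUT={e+e}
  B3:  IN={e+e}  OUT={}
  B4:  IN={}  OUT={}

Merge at B1: IN[B1] = OUT[B0] ∩ OUT[B3] = {}
Applying B1's transfer function to that IN value gives OUT[B1] (row B1 above).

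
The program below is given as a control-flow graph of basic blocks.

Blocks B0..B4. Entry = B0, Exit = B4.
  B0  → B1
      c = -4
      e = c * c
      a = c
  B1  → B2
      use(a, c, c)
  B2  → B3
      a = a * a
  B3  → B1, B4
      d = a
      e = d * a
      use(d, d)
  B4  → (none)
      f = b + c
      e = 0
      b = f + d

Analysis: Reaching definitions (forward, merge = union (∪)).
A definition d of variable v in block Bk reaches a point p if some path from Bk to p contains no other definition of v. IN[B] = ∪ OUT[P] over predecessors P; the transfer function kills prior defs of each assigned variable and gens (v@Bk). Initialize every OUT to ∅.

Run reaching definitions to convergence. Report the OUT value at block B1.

Answer: {a@B0, a@B2, c@B0, d@B3, e@B0, e@B3}

Trace:
Converged values:
  B0:   IN={}   OUT={a@B0, c@B0, e@B0}
  B1:   IN={a@B0, a@B2, c@B0, d@B3, e@B0, e@B3}   OUT={a@B0, a@B2, c@B0, d@B3, e@B0, e@B3}
  B2:   IN={a@B0, a@B2, c@B0, d@B3, e@B0, e@B3}   OUT={a@B2, c@B0, d@B3, e@B0, e@B3}
  B3:   IN={a@B2, c@B0, d@B3, e@B0, e@B3}   OUT={a@B2, c@B0, d@B3, e@B3}
  B4:   IN={a@B2, c@B0, d@B3, e@B3}   OUT={a@B2, b@B4, c@B0, d@B3, e@B4, f@B4}

Merge at B1: IN[B1] = OUT[B0] ⊔ OUT[B3] = {a@B0, a@B2, c@B0, d@B3, e@B0, e@B3}
Applying B1's transfer function to that IN value gives OUT[B1] (row B1 above).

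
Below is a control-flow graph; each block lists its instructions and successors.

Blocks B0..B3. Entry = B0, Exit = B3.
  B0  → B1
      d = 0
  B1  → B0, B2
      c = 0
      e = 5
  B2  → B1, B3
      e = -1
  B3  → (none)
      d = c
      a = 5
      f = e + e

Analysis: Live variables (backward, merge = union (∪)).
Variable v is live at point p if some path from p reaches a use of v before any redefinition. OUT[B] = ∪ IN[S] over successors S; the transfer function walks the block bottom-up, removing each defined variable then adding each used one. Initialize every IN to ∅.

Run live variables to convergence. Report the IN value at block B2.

Fixpoint table:
  B0: | IN={} | OUT={}
  B1: | IN={} | OUT={c}
  B2: | IN={c} | OUT={c, e}
  B3: | IN={c, e} | OUT={}

Merge at B2: OUT[B2] = IN[B1] ⊔ IN[B3] = {c, e}
Applying B2's transfer function to that OUT value gives IN[B2] (row B2 above).

Answer: {c}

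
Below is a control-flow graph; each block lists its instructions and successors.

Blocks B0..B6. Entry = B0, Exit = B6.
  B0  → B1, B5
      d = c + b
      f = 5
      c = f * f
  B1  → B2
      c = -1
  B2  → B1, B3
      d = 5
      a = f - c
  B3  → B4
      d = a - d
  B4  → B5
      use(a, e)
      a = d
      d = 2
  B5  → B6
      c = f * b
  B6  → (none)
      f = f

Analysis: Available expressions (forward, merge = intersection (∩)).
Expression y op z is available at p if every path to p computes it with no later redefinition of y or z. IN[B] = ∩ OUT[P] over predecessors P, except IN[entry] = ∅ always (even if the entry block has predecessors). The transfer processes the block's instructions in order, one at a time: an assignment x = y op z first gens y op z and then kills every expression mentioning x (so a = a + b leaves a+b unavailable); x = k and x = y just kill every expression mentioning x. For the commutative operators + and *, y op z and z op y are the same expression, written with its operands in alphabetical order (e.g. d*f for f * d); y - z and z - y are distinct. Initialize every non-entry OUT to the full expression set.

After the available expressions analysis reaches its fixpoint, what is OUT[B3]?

Answer: {f*f, f-c}

Working:
Converged values:
  B0:  IN={}  OUT={f*f}
  B1:  IN={f*f}  OUT={f*f}
  B2:  IN={f*f}  OUT={f*f, f-c}
  B3:  IN={f*f, f-c}  OUT={f*f, f-c}
  B4:  IN={f*f, f-c}  OUT={f*f, f-c}
  B5:  IN={f*f}  OUT={b*f, f*f}
  B6:  IN={b*f, f*f}  OUT={}

Merge at B3: IN[B3] = OUT[B2] = {f*f, f-c}
Applying B3's transfer function to that IN value gives OUT[B3] (row B3 above).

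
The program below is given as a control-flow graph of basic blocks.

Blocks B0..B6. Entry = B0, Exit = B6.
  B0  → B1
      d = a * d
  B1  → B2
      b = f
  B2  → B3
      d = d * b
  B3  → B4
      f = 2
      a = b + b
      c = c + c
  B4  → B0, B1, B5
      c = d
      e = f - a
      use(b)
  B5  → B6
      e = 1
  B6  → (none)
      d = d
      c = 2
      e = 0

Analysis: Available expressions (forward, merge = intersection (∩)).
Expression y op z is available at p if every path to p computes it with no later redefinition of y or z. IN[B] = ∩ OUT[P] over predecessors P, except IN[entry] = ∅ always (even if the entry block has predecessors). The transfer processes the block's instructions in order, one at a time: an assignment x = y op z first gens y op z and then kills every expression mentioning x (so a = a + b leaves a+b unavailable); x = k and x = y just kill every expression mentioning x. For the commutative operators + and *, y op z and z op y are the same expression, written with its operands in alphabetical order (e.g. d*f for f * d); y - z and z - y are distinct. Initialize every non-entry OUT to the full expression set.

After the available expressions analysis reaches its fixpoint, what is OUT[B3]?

Converged values:
  B0:  IN={}  OUT={}
  B1:  IN={}  OUT={}
  B2:  IN={}  OUT={}
  B3:  IN={}  OUT={b+b}
  B4:  IN={b+b}  OUT={b+b, f-a}
  B5:  IN={b+b, f-a}  OUT={b+b, f-a}
  B6:  IN={b+b, f-a}  OUT={b+b, f-a}

Merge at B3: IN[B3] = OUT[B2] = {}
Applying B3's transfer function to that IN value gives OUT[B3] (row B3 above).

Answer: {b+b}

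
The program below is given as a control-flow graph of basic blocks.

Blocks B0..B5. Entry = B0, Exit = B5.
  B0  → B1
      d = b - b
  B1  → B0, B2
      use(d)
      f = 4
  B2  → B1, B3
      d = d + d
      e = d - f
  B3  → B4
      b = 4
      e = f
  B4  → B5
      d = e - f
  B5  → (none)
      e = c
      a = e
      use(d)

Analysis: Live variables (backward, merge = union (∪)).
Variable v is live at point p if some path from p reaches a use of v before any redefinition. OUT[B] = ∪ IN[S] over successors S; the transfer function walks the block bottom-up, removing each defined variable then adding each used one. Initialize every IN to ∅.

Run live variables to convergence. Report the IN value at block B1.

Per-block solution:
  B0:  IN={b, c}  OUT={b, c, d}
  B1:  IN={b, c, d}  OUT={b, c, d, f}
  B2:  IN={b, c, d, f}  OUT={b, c, d, f}
  B3:  IN={c, f}  OUT={c, e, f}
  B4:  IN={c, e, f}  OUT={c, d}
  B5:  IN={c, d}  OUT={}

Merge at B1: OUT[B1] = IN[B0] ⊔ IN[B2] = {b, c, d, f}
Applying B1's transfer function to that OUT value gives IN[B1] (row B1 above).

Answer: {b, c, d}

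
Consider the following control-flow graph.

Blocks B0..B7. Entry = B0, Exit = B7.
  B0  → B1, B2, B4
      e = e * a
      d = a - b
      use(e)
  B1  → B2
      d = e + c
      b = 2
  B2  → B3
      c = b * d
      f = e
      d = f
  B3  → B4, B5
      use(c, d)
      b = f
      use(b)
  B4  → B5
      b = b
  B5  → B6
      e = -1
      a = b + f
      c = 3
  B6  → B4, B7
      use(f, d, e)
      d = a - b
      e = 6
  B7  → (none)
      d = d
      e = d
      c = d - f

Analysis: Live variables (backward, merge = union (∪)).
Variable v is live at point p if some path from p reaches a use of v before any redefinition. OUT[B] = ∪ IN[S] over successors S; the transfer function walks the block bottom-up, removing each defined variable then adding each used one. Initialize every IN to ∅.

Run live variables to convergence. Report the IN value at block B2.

Answer: {b, d, e}

Trace:
Per-block solution:
  B0:   IN={a, b, c, e, f}   OUT={b, c, d, e, f}
  B1:   IN={c, e}   OUT={b, d, e}
  B2:   IN={b, d, e}   OUT={c, d, f}
  B3:   IN={c, d, f}   OUT={b, d, f}
  B4:   IN={b, d, f}   OUT={b, d, f}
  B5:   IN={b, d, f}   OUT={a, b, d, e, f}
  B6:   IN={a, b, d, e, f}   OUT={b, d, f}
  B7:   IN={d, f}   OUT={}

Merge at B2: OUT[B2] = IN[B3] = {c, d, f}
Applying B2's transfer function to that OUT value gives IN[B2] (row B2 above).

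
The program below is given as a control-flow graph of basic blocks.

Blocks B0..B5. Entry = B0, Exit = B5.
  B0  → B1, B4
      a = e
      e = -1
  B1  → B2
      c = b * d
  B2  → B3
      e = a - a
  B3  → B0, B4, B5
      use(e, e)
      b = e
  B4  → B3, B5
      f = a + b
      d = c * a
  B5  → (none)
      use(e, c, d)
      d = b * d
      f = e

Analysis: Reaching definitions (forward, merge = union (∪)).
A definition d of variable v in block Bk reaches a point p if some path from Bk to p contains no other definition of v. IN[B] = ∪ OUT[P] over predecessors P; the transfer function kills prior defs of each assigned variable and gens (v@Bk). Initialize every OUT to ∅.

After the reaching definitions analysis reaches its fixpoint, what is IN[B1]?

Answer: {a@B0, b@B3, c@B1, d@B4, e@B0, f@B4}

Trace:
Per-block solution:
  B0: | IN={a@B0, b@B3, c@B1, d@B4, e@B0, e@B2, f@B4} | OUT={a@B0, b@B3, c@B1, d@B4, e@B0, f@B4}
  B1: | IN={a@B0, b@B3, c@B1, d@B4, e@B0, f@B4} | OUT={a@B0, b@B3, c@B1, d@B4, e@B0, f@B4}
  B2: | IN={a@B0, b@B3, c@B1, d@B4, e@B0, f@B4} | OUT={a@B0, b@B3, c@B1, d@B4, e@B2, f@B4}
  B3: | IN={a@B0, b@B3, c@B1, d@B4, e@B0, e@B2, f@B4} | OUT={a@B0, b@B3, c@B1, d@B4, e@B0, e@B2, f@B4}
  B4: | IN={a@B0, b@B3, c@B1, d@B4, e@B0, e@B2, f@B4} | OUT={a@B0, b@B3, c@B1, d@B4, e@B0, e@B2, f@B4}
  B5: | IN={a@B0, b@B3, c@B1, d@B4, e@B0, e@B2, f@B4} | OUT={a@B0, b@B3, c@B1, d@B5, e@B0, e@B2, f@B5}

Merge at B1: IN[B1] = OUT[B0] = {a@B0, b@B3, c@B1, d@B4, e@B0, f@B4}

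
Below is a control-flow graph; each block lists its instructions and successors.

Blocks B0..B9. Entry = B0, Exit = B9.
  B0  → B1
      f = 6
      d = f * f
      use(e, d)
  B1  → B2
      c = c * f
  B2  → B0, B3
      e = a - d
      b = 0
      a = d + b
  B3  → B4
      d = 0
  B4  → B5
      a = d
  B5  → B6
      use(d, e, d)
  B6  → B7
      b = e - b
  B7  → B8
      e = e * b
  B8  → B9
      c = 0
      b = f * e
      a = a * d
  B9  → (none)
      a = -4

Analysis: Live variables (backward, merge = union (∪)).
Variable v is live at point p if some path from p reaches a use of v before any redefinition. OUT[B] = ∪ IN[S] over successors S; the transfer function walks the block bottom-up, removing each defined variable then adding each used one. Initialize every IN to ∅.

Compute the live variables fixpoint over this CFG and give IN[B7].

Answer: {a, b, d, e, f}

Working:
Fixpoint table:
  B0: | IN={a, c, e} | OUT={a, c, d, f}
  B1: | IN={a, c, d, f} | OUT={a, c, d, f}
  B2: | IN={a, c, d, f} | OUT={a, b, c, e, f}
  B3: | IN={b, e, f} | OUT={b, d, e, f}
  B4: | IN={b, d, e, f} | OUT={a, b, d, e, f}
  B5: | IN={a, b, d, e, f} | OUT={a, b, d, e, f}
  B6: | IN={a, b, d, e, f} | OUT={a, b, d, e, f}
  B7: | IN={a, b, d, e, f} | OUT={a, d, e, f}
  B8: | IN={a, d, e, f} | OUT={}
  B9: | IN={} | OUT={}

Merge at B7: OUT[B7] = IN[B8] = {a, d, e, f}
Applying B7's transfer function to that OUT value gives IN[B7] (row B7 above).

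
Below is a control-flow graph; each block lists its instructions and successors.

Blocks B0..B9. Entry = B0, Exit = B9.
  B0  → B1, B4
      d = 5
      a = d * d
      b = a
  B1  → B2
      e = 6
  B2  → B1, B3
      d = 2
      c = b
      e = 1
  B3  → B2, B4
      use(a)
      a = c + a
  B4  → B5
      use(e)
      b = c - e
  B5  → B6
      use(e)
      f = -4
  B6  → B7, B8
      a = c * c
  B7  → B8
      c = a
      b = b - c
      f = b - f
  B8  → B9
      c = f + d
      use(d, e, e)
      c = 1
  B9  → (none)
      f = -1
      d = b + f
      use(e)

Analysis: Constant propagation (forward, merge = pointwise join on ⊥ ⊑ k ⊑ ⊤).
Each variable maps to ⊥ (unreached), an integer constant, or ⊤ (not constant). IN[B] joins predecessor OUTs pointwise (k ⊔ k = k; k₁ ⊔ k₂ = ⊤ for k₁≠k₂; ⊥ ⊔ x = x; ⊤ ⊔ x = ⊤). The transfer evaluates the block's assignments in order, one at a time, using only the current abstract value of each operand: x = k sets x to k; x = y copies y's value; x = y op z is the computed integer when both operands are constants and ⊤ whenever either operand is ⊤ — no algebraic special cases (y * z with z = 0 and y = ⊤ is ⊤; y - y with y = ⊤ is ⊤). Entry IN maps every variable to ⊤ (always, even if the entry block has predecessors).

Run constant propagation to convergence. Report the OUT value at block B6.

Answer: {a: ⊤, b: ⊤, c: ⊤, d: ⊤, e: ⊤, f: -4}

Derivation:
Converged values:
  B0:  IN=(all ⊤)  OUT={a:25, b:25, d:5; rest ⊤}
  B1:  IN={b:25; rest ⊤}  OUT={b:25, e:6; rest ⊤}
  B2:  IN={b:25; rest ⊤}  OUT={b:25, c:25, d:2, e:1; rest ⊤}
  B3:  IN={b:25, c:25, d:2, e:1; rest ⊤}  OUT={b:25, c:25, d:2, e:1; rest ⊤}
  B4:  IN={b:25; rest ⊤}  OUT=(all ⊤)
  B5:  IN=(all ⊤)  OUT={f:-4; rest ⊤}
  B6:  IN={f:-4; rest ⊤}  OUT={f:-4; rest ⊤}
  B7:  IN={f:-4; rest ⊤}  OUT=(all ⊤)
  B8:  IN=(all ⊤)  OUT={c:1; rest ⊤}
  B9:  IN={c:1; rest ⊤}  OUT={c:1, f:-1; rest ⊤}

Merge at B6: IN[B6] = OUT[B5] = {a: ⊤, b: ⊤, c: ⊤, d: ⊤, e: ⊤, f: -4}
Applying B6's transfer function to that IN value gives OUT[B6] (row B6 above).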